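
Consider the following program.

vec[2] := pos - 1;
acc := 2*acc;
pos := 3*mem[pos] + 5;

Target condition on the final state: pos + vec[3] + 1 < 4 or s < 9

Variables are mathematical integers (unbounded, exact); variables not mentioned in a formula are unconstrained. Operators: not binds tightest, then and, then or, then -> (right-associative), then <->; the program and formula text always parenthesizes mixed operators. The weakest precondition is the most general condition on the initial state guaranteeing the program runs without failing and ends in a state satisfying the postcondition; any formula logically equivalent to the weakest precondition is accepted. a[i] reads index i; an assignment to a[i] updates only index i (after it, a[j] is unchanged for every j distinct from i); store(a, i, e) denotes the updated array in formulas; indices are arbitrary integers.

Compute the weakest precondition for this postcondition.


Working backward. After the program, the postcondition pos + vec[3] + 1 < 4 or s < 9 must hold; in canonical form it is vec[3] + pos < 3 or s < 9.
Before pos := 3*mem[pos] + 5: 3*mem[pos] + vec[3] < -2 or s < 9
Before acc := 2*acc: 3*mem[pos] + vec[3] < -2 or s < 9
Before vec[2] := pos - 1: 3*mem[pos] + vec[3] < -2 or s < 9
Answer: WP = 3*mem[pos] + vec[3] < -2 or s < 9


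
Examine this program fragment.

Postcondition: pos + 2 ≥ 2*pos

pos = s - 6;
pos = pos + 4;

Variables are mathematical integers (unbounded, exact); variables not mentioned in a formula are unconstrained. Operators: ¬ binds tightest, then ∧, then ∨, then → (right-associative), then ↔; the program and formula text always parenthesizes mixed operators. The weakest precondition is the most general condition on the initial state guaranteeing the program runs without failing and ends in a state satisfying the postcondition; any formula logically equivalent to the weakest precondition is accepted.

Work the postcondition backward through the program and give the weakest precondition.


Working backward. After the program, the postcondition pos + 2 ≥ 2*pos must hold; in canonical form it is pos ≤ 2.
Before pos := pos + 4: pos ≤ -2
Before pos := s - 6: s ≤ 4
Answer: WP = s ≤ 4


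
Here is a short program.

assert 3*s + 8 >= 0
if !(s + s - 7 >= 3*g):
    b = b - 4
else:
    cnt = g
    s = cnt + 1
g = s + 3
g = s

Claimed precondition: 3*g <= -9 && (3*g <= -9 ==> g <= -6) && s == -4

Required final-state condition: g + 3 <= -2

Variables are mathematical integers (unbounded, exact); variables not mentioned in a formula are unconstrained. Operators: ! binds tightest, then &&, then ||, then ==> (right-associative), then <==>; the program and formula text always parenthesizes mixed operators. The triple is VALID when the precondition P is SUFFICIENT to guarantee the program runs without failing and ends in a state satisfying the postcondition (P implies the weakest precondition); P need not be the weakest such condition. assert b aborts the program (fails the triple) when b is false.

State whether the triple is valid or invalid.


Working backward. After the program, the postcondition g + 3 <= -2 must hold; in canonical form it is g <= -5.
Before g := s: s <= -5
Before g := s + 3: s <= -5
Then branch requires s <= -5; else branch requires g <= -6.
Before the if: ((!(2*s >= 3*g + 7)) ==> s <= -5) && (2*s >= 3*g + 7 ==> g <= -6)
Before assert 3*s + 8 >= 0: 3*s >= -8 && ((!(2*s >= 3*g + 7)) ==> s <= -5) && (2*s >= 3*g + 7 ==> g <= -6)
The weakest precondition is 3*s >= -8 && ((!(2*s >= 3*g + 7)) ==> s <= -5) && (2*s >= 3*g + 7 ==> g <= -6).
Check whether 3*g <= -9 && (3*g <= -9 ==> g <= -6) && s == -4 implies it.
Countermodel: at the initial state g = -6, s = -4, the precondition holds but the weakest precondition fails.
Answer: invalid


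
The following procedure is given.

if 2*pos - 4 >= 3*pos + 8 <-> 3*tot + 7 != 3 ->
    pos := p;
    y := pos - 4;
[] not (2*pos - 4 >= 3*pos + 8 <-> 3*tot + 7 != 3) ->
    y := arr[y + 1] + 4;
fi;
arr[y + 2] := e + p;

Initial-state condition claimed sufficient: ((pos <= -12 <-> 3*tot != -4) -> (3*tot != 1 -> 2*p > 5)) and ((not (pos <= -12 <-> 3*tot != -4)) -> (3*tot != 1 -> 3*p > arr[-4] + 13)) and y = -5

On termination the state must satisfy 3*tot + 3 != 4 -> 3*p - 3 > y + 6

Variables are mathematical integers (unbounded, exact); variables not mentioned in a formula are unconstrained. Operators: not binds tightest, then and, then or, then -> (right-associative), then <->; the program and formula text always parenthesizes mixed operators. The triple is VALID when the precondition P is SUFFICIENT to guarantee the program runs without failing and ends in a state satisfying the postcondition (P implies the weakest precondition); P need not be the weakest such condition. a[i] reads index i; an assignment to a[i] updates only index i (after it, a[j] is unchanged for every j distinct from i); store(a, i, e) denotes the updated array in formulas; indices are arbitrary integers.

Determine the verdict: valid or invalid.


Working backward. After the program, the postcondition 3*tot + 3 != 4 -> 3*p - 3 > y + 6 must hold; in canonical form it is 3*tot != 1 -> 3*p > y + 9.
Before arr[y + 2] := e + p: 3*tot != 1 -> 3*p > y + 9
Then branch requires 3*tot != 1 -> 2*p > 5; else branch requires 3*tot != 1 -> 3*p > arr[y + 1] + 13.
Before the if: ((pos <= -12 <-> 3*tot != -4) -> (3*tot != 1 -> 2*p > 5)) and ((not (pos <= -12 <-> 3*tot != -4)) -> (3*tot != 1 -> 3*p > arr[y + 1] + 13))
The weakest precondition is ((pos <= -12 <-> 3*tot != -4) -> (3*tot != 1 -> 2*p > 5)) and ((not (pos <= -12 <-> 3*tot != -4)) -> (3*tot != 1 -> 3*p > arr[y + 1] + 13)).
Check whether ((pos <= -12 <-> 3*tot != -4) -> (3*tot != 1 -> 2*p > 5)) and ((not (pos <= -12 <-> 3*tot != -4)) -> (3*tot != 1 -> 3*p > arr[-4] + 13)) and y = -5 implies it.
Every state satisfying the precondition satisfies the weakest precondition: the implication holds.
Answer: valid


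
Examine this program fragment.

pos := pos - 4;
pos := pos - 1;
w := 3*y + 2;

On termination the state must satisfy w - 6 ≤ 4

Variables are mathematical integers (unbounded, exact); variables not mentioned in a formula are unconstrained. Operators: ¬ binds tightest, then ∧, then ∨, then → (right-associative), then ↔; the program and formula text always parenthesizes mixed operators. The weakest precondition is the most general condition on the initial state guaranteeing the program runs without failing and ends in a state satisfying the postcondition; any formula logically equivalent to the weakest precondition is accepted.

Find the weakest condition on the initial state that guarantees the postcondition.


Working backward. After the program, the postcondition w - 6 ≤ 4 must hold; in canonical form it is w ≤ 10.
Before w := 3*y + 2: 3*y ≤ 8
Before pos := pos - 1: 3*y ≤ 8
Before pos := pos - 4: 3*y ≤ 8
Answer: WP = 3*y ≤ 8


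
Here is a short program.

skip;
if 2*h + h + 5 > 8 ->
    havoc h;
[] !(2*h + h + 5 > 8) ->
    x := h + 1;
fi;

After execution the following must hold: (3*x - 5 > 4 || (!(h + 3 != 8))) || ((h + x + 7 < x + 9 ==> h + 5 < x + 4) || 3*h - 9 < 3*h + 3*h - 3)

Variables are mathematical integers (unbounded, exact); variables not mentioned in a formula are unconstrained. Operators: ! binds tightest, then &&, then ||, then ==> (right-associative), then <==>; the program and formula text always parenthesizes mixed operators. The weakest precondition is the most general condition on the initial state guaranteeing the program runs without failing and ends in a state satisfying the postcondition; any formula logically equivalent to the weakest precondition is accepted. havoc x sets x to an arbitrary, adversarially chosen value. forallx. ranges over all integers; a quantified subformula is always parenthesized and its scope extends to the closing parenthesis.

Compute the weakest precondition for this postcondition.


Working backward. After the program, the postcondition (3*x - 5 > 4 || (!(h + 3 != 8))) || ((h + x + 7 < x + 9 ==> h + 5 < x + 4) || 3*h - 9 < 3*h + 3*h - 3) must hold; in canonical form it is 3*x > 9 || (!(h != 5)) || (h < 2 ==> h < x - 1) || 3*h > -6.
Then branch requires forall h_1. (3*x > 9 || (!(h_1 != 5)) || (h_1 < 2 ==> h_1 < x - 1) || 3*h_1 > -6); else branch requires 3*h > 6 || (!(h != 5)) || (!(h < 2)) || 3*h > -6.
Before the if: (3*h > 3 ==> (forall h_1. (3*x > 9 || (!(h_1 != 5)) || (h_1 < 2 ==> h_1 < x - 1) || 3*h_1 > -6))) && ((!(3*h > 3)) ==> (3*h > 6 || (!(h != 5)) || (!(h < 2)) || 3*h > -6))
Before skip: (3*h > 3 ==> (forall h_1. (3*x > 9 || (!(h_1 != 5)) || (h_1 < 2 ==> h_1 < x - 1) || 3*h_1 > -6))) && ((!(3*h > 3)) ==> (3*h > 6 || (!(h != 5)) || (!(h < 2)) || 3*h > -6))
Answer: WP = (3*h > 3 ==> (forall h_1. (3*x > 9 || (!(h_1 != 5)) || (h_1 < 2 ==> h_1 < x - 1) || 3*h_1 > -6))) && ((!(3*h > 3)) ==> (3*h > 6 || (!(h != 5)) || (!(h < 2)) || 3*h > -6))


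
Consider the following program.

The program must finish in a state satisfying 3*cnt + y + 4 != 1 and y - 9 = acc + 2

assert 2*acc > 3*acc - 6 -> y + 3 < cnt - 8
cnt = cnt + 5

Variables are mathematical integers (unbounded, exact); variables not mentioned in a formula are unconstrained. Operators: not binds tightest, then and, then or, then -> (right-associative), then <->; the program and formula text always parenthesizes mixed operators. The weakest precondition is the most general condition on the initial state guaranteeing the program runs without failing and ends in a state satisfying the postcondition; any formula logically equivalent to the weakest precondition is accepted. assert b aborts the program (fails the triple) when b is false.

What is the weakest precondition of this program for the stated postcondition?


Working backward. After the program, the postcondition 3*cnt + y + 4 != 1 and y - 9 = acc + 2 must hold; in canonical form it is 3*cnt + y != -3 and y = acc + 11.
Before cnt := cnt + 5: 3*cnt + y != -18 and y = acc + 11
Before assert 2*acc > 3*acc - 6 -> y + 3 < cnt - 8: (acc < 6 -> y < cnt - 11) and 3*cnt + y != -18 and y = acc + 11
Answer: WP = (acc < 6 -> y < cnt - 11) and 3*cnt + y != -18 and y = acc + 11


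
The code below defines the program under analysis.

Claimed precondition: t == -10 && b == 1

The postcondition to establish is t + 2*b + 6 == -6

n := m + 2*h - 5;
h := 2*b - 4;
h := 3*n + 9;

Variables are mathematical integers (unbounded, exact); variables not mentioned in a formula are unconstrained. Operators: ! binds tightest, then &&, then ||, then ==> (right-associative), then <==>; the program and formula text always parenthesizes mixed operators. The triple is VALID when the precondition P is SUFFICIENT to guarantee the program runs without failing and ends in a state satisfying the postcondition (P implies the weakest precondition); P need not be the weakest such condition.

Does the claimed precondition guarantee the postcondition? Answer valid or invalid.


Working backward. After the program, the postcondition t + 2*b + 6 == -6 must hold; in canonical form it is 2*b + t == -12.
Before h := 3*n + 9: 2*b + t == -12
Before h := 2*b - 4: 2*b + t == -12
Before n := m + 2*h - 5: 2*b + t == -12
The weakest precondition is 2*b + t == -12.
Check whether t == -10 && b == 1 implies it.
Countermodel: at the initial state b = 1, t = -10, the precondition holds but the weakest precondition fails.
Answer: invalid


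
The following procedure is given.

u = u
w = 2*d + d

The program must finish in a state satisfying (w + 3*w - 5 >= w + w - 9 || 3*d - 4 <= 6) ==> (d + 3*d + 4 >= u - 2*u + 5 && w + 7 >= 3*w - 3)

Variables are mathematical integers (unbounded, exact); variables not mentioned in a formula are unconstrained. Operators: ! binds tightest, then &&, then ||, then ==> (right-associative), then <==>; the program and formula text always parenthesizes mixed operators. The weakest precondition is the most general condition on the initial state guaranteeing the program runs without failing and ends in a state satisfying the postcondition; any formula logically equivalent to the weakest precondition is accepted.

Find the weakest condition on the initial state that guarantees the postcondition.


Working backward. After the program, the postcondition (w + 3*w - 5 >= w + w - 9 || 3*d - 4 <= 6) ==> (d + 3*d + 4 >= u - 2*u + 5 && w + 7 >= 3*w - 3) must hold; in canonical form it is (2*w >= -4 || 3*d <= 10) ==> (4*d + u >= 1 && 2*w <= 10).
Before w := 2*d + d: (6*d >= -4 || 3*d <= 10) ==> (4*d + u >= 1 && 6*d <= 10)
Before u := u: (6*d >= -4 || 3*d <= 10) ==> (4*d + u >= 1 && 6*d <= 10)
Answer: WP = (6*d >= -4 || 3*d <= 10) ==> (4*d + u >= 1 && 6*d <= 10)


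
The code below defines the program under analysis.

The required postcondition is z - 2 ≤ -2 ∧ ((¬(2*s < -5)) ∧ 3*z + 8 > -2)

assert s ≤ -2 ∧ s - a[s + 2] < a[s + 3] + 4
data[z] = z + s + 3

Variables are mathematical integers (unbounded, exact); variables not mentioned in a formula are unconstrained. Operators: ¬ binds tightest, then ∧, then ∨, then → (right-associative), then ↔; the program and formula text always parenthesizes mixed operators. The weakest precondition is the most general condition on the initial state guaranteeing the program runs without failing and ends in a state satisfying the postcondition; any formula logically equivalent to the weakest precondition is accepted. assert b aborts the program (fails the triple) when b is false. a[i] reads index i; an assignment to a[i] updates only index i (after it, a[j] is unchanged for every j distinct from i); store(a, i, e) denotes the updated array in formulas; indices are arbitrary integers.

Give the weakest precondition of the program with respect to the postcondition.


Working backward. After the program, the postcondition z - 2 ≤ -2 ∧ ((¬(2*s < -5)) ∧ 3*z + 8 > -2) must hold; in canonical form it is z ≤ 0 ∧ (¬(2*s < -5)) ∧ 3*z > -10.
Before data[z] := z + s + 3: z ≤ 0 ∧ (¬(2*s < -5)) ∧ 3*z > -10
Before assert s ≤ -2 ∧ s - a[s + 2] < a[s + 3] + 4: s ≤ -2 ∧ s < a[s + 2] + a[s + 3] + 4 ∧ z ≤ 0 ∧ (¬(2*s < -5)) ∧ 3*z > -10
Answer: WP = s ≤ -2 ∧ s < a[s + 2] + a[s + 3] + 4 ∧ z ≤ 0 ∧ (¬(2*s < -5)) ∧ 3*z > -10


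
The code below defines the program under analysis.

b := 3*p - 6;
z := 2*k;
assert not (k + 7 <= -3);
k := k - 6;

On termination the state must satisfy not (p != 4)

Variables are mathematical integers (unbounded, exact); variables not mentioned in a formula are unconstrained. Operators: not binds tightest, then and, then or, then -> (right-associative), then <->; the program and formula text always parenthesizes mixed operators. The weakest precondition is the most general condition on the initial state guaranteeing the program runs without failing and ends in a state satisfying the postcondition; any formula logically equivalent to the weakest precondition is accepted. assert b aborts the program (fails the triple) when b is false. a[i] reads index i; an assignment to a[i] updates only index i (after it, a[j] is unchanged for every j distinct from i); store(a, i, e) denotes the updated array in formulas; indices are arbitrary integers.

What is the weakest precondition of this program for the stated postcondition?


Working backward. After the program, not (p != 4) must hold.
Before k := k - 6: not (p != 4)
Before assert not (k + 7 <= -3): (not (k <= -10)) and (not (p != 4))
Before z := 2*k: (not (k <= -10)) and (not (p != 4))
Before b := 3*p - 6: (not (k <= -10)) and (not (p != 4))
Answer: WP = (not (k <= -10)) and (not (p != 4))


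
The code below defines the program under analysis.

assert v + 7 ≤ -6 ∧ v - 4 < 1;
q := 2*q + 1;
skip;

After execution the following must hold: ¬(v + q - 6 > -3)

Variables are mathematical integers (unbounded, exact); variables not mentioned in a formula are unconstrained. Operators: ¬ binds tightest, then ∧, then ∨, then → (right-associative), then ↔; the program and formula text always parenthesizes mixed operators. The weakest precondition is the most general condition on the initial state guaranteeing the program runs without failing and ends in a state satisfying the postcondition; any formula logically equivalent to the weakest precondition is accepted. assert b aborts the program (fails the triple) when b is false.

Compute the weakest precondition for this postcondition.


Working backward. After the program, the postcondition ¬(v + q - 6 > -3) must hold; in canonical form it is ¬(q + v > 3).
Before skip: ¬(q + v > 3)
Before q := 2*q + 1: ¬(2*q + v > 2)
Before assert v + 7 ≤ -6 ∧ v - 4 < 1: v ≤ -13 ∧ v < 5 ∧ (¬(2*q + v > 2))
Answer: WP = v ≤ -13 ∧ v < 5 ∧ (¬(2*q + v > 2))


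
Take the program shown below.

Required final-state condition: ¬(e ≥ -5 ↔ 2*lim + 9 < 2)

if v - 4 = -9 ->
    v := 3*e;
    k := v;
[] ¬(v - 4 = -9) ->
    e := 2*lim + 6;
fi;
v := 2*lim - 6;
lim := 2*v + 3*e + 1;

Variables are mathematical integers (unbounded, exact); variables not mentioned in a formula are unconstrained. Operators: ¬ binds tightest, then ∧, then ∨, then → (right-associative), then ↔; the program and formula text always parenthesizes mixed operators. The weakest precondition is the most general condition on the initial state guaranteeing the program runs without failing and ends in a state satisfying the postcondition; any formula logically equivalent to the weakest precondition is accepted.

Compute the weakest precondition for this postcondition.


Working backward. After the program, the postcondition ¬(e ≥ -5 ↔ 2*lim + 9 < 2) must hold; in canonical form it is ¬(e ≥ -5 ↔ 2*lim < -7).
Before lim := 2*v + 3*e + 1: ¬(e ≥ -5 ↔ 6*e + 4*v < -9)
Before v := 2*lim - 6: ¬(e ≥ -5 ↔ 6*e + 8*lim < 15)
Then branch requires ¬(e ≥ -5 ↔ 6*e + 8*lim < 15); else branch requires ¬(2*lim ≥ -11 ↔ 20*lim < -21).
Before the if: (v = -5 → (¬(e ≥ -5 ↔ 6*e + 8*lim < 15))) ∧ ((¬(v = -5)) → (¬(2*lim ≥ -11 ↔ 20*lim < -21)))
Answer: WP = (v = -5 → (¬(e ≥ -5 ↔ 6*e + 8*lim < 15))) ∧ ((¬(v = -5)) → (¬(2*lim ≥ -11 ↔ 20*lim < -21)))


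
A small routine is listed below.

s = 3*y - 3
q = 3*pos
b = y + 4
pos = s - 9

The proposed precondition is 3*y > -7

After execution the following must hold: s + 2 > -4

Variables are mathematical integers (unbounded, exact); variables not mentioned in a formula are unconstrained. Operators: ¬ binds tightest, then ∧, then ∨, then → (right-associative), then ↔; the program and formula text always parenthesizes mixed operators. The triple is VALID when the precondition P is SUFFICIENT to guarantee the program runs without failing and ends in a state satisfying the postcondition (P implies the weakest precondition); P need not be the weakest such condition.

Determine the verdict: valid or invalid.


Working backward. After the program, the postcondition s + 2 > -4 must hold; in canonical form it is s > -6.
Before pos := s - 9: s > -6
Before b := y + 4: s > -6
Before q := 3*pos: s > -6
Before s := 3*y - 3: 3*y > -3
The weakest precondition is 3*y > -3.
Check whether 3*y > -7 implies it.
Countermodel: at the initial state y = -2, the precondition holds but the weakest precondition fails.
Answer: invalid


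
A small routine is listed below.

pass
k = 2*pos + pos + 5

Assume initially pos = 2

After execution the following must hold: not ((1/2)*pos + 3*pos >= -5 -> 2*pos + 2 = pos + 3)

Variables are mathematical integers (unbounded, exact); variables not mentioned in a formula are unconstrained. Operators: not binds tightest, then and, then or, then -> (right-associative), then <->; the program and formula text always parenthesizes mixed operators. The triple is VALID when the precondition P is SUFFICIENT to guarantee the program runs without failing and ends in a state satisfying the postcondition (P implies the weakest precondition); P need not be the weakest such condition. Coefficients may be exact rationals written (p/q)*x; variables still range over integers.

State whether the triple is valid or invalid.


Working backward. After the program, the postcondition not ((1/2)*pos + 3*pos >= -5 -> 2*pos + 2 = pos + 3) must hold; in canonical form it is not ((7/2)*pos >= -5 -> pos = 1).
Before k := 2*pos + pos + 5: not ((7/2)*pos >= -5 -> pos = 1)
Before skip: not ((7/2)*pos >= -5 -> pos = 1)
The weakest precondition is not ((7/2)*pos >= -5 -> pos = 1).
Check whether pos = 2 implies it.
Every state satisfying the precondition satisfies the weakest precondition: the implication holds.
Answer: valid


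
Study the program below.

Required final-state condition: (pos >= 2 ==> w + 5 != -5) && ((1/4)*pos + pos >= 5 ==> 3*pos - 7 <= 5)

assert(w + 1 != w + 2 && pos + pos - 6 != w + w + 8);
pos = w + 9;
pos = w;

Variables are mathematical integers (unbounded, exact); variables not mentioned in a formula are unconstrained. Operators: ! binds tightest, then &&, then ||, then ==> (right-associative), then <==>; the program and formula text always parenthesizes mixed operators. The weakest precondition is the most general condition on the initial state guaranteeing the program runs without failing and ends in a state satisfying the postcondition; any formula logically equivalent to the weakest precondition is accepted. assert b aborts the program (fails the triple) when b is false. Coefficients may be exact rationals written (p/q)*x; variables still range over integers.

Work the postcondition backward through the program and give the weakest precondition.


Working backward. After the program, the postcondition (pos >= 2 ==> w + 5 != -5) && ((1/4)*pos + pos >= 5 ==> 3*pos - 7 <= 5) must hold; in canonical form it is (pos >= 2 ==> w != -10) && ((5/4)*pos >= 5 ==> 3*pos <= 12).
Before pos := w: (w >= 2 ==> w != -10) && ((5/4)*w >= 5 ==> 3*w <= 12)
Before pos := w + 9: (w >= 2 ==> w != -10) && ((5/4)*w >= 5 ==> 3*w <= 12)
Before assert w + 1 != w + 2 && pos + pos - 6 != w + w + 8: 2*pos != 2*w + 14 && (w >= 2 ==> w != -10) && ((5/4)*w >= 5 ==> 3*w <= 12)
Answer: WP = 2*pos != 2*w + 14 && (w >= 2 ==> w != -10) && ((5/4)*w >= 5 ==> 3*w <= 12)


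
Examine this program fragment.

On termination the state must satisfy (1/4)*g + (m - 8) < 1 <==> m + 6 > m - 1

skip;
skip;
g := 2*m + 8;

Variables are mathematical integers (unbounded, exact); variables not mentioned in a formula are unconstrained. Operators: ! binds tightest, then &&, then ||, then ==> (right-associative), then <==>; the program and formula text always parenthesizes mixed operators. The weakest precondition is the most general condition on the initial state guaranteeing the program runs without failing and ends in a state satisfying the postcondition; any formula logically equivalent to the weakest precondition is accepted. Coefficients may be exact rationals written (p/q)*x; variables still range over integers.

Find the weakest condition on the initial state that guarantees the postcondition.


Working backward. After the program, the postcondition (1/4)*g + (m - 8) < 1 <==> m + 6 > m - 1 must hold; in canonical form it is (1/4)*g + m < 9.
Before g := 2*m + 8: (3/2)*m < 7
Before skip: (3/2)*m < 7
Before skip: (3/2)*m < 7
Answer: WP = (3/2)*m < 7


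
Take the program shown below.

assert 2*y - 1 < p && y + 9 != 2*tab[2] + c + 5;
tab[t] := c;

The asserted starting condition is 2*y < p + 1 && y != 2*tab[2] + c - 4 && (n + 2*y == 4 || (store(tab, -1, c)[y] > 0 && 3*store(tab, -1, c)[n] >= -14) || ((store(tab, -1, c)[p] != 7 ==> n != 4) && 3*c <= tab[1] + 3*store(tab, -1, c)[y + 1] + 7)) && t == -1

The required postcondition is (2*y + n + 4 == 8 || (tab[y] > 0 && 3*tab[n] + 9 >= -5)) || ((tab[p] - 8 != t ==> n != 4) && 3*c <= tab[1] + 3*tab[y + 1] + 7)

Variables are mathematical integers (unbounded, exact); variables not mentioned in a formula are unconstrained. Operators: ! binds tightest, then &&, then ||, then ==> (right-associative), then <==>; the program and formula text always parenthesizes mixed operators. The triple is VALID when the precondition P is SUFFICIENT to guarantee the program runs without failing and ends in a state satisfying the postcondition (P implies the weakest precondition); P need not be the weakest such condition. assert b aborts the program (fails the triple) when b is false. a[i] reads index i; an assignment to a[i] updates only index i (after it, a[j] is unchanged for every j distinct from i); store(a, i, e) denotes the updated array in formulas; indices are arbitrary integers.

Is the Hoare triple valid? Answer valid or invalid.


Working backward. After the program, the postcondition (2*y + n + 4 == 8 || (tab[y] > 0 && 3*tab[n] + 9 >= -5)) || ((tab[p] - 8 != t ==> n != 4) && 3*c <= tab[1] + 3*tab[y + 1] + 7) must hold; in canonical form it is n + 2*y == 4 || (tab[y] > 0 && 3*tab[n] >= -14) || ((tab[p] != t + 8 ==> n != 4) && 3*c <= 3*tab[y + 1] + tab[1] + 7).
Before tab[t] := c: n + 2*y == 4 || (store(tab, t, c)[y] > 0 && 3*store(tab, t, c)[n] >= -14) || ((store(tab, t, c)[p] != t + 8 ==> n != 4) && 3*c <= 3*store(tab, t, c)[y + 1] + store(tab, t, c)[1] + 7)
Before assert 2*y - 1 < p && y + 9 != 2*tab[2] + c + 5: 2*y < p + 1 && y != 2*tab[2] + c - 4 && (n + 2*y == 4 || (store(tab, t, c)[y] > 0 && 3*store(tab, t, c)[n] >= -14) || ((store(tab, t, c)[p] != t + 8 ==> n != 4) && 3*c <= 3*store(tab, t, c)[y + 1] + store(tab, t, c)[1] + 7))
The weakest precondition is 2*y < p + 1 && y != 2*tab[2] + c - 4 && (n + 2*y == 4 || (store(tab, t, c)[y] > 0 && 3*store(tab, t, c)[n] >= -14) || ((store(tab, t, c)[p] != t + 8 ==> n != 4) && 3*c <= 3*store(tab, t, c)[y + 1] + store(tab, t, c)[1] + 7)).
Check whether 2*y < p + 1 && y != 2*tab[2] + c - 4 && (n + 2*y == 4 || (store(tab, -1, c)[y] > 0 && 3*store(tab, -1, c)[n] >= -14) || ((store(tab, -1, c)[p] != 7 ==> n != 4) && 3*c <= tab[1] + 3*store(tab, -1, c)[y + 1] + 7)) && t == -1 implies it.
Every state satisfying the precondition satisfies the weakest precondition: the implication holds.
Answer: valid


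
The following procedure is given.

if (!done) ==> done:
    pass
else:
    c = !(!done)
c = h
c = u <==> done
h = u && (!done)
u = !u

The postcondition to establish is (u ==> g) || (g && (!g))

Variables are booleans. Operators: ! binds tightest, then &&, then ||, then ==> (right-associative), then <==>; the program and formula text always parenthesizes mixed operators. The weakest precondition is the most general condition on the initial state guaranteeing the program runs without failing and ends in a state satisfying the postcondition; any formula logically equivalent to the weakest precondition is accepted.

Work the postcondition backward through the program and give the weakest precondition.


Working backward. After the program, the postcondition (u ==> g) || (g && (!g)) must hold; in canonical form it is u ==> g.
Before u := !u: (!u) ==> g
Before h := u && (!done): (!u) ==> g
Before c := u <==> done: (!u) ==> g
Before c := h: (!u) ==> g
Then branch requires (!u) ==> g; else branch requires (!u) ==> g.
Before the if: (((!done) ==> done) ==> ((!u) ==> g)) && ((!((!done) ==> done)) ==> ((!u) ==> g))
Answer: WP = (((!done) ==> done) ==> ((!u) ==> g)) && ((!((!done) ==> done)) ==> ((!u) ==> g))


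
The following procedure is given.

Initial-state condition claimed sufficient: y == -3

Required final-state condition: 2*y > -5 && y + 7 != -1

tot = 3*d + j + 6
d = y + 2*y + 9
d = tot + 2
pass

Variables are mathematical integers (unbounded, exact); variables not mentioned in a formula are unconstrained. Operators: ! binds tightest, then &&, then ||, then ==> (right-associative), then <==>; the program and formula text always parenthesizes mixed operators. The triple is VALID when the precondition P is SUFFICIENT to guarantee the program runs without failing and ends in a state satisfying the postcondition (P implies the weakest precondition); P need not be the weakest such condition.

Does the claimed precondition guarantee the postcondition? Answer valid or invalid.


Working backward. After the program, the postcondition 2*y > -5 && y + 7 != -1 must hold; in canonical form it is 2*y > -5 && y != -8.
Before skip: 2*y > -5 && y != -8
Before d := tot + 2: 2*y > -5 && y != -8
Before d := y + 2*y + 9: 2*y > -5 && y != -8
Before tot := 3*d + j + 6: 2*y > -5 && y != -8
The weakest precondition is 2*y > -5 && y != -8.
Check whether y == -3 implies it.
Countermodel: at the initial state y = -3, the precondition holds but the weakest precondition fails.
Answer: invalid


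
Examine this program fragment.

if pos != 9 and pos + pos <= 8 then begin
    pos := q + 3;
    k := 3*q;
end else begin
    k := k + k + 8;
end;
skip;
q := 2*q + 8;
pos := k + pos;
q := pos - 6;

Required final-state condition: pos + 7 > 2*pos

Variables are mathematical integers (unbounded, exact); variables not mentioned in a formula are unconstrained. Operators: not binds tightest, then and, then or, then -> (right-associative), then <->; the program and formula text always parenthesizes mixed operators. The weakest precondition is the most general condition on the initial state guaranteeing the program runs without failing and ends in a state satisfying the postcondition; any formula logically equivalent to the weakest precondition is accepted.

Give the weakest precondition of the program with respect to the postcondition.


Working backward. After the program, the postcondition pos + 7 > 2*pos must hold; in canonical form it is pos < 7.
Before q := pos - 6: pos < 7
Before pos := k + pos: k + pos < 7
Before q := 2*q + 8: k + pos < 7
Before skip: k + pos < 7
Then branch requires 4*q < 4; else branch requires 2*k + pos < -1.
Before the if: ((pos != 9 and 2*pos <= 8) -> 4*q < 4) and ((not (pos != 9 and 2*pos <= 8)) -> 2*k + pos < -1)
Answer: WP = ((pos != 9 and 2*pos <= 8) -> 4*q < 4) and ((not (pos != 9 and 2*pos <= 8)) -> 2*k + pos < -1)


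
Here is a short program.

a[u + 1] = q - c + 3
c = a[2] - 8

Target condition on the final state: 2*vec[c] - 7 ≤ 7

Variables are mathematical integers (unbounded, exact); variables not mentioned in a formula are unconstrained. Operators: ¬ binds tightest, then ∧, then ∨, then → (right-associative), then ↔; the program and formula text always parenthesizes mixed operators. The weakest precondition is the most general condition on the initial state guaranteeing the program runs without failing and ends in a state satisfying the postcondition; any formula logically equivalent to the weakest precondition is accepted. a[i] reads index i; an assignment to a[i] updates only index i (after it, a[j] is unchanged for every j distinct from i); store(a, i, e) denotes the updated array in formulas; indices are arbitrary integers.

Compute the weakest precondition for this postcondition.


Working backward. After the program, the postcondition 2*vec[c] - 7 ≤ 7 must hold; in canonical form it is 2*vec[c] ≤ 14.
Before c := a[2] - 8: 2*vec[a[2] - 8] ≤ 14
Before a[u + 1] := q - c + 3: 2*vec[store(a, u + 1, -c + q + 3)[2] - 8] ≤ 14
Answer: WP = 2*vec[store(a, u + 1, -c + q + 3)[2] - 8] ≤ 14


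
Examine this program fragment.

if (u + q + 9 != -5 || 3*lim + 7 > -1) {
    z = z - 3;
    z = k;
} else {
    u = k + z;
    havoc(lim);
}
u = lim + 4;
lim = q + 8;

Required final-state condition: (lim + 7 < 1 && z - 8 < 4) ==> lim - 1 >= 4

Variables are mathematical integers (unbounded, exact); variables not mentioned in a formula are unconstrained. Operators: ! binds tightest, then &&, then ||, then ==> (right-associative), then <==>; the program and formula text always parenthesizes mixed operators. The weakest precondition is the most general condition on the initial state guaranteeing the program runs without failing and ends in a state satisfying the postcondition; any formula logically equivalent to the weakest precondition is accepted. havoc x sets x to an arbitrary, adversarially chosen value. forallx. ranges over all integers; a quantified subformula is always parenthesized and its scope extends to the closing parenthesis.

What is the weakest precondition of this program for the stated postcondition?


Working backward. After the program, the postcondition (lim + 7 < 1 && z - 8 < 4) ==> lim - 1 >= 4 must hold; in canonical form it is (lim < -6 && z < 12) ==> lim >= 5.
Before lim := q + 8: (q < -14 && z < 12) ==> q >= -3
Before u := lim + 4: (q < -14 && z < 12) ==> q >= -3
Then branch requires (q < -14 && k < 12) ==> q >= -3; else branch requires (q < -14 && z < 12) ==> q >= -3.
Before the if: ((q + u != -14 || 3*lim > -8) ==> ((q < -14 && k < 12) ==> q >= -3)) && ((!(q + u != -14 || 3*lim > -8)) ==> ((q < -14 && z < 12) ==> q >= -3))
Answer: WP = ((q + u != -14 || 3*lim > -8) ==> ((q < -14 && k < 12) ==> q >= -3)) && ((!(q + u != -14 || 3*lim > -8)) ==> ((q < -14 && z < 12) ==> q >= -3))


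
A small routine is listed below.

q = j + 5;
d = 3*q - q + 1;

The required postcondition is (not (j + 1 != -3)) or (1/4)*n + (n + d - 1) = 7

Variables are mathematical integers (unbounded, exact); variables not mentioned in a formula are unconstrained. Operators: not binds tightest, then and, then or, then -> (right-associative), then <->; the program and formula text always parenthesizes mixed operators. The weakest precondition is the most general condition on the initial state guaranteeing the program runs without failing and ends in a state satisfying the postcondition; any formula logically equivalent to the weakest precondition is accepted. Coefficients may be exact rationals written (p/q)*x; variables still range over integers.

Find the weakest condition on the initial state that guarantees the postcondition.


Working backward. After the program, the postcondition (not (j + 1 != -3)) or (1/4)*n + (n + d - 1) = 7 must hold; in canonical form it is (not (j != -4)) or d + (5/4)*n = 8.
Before d := 3*q - q + 1: (not (j != -4)) or (5/4)*n + 2*q = 7
Before q := j + 5: (not (j != -4)) or 2*j + (5/4)*n = -3
Answer: WP = (not (j != -4)) or 2*j + (5/4)*n = -3


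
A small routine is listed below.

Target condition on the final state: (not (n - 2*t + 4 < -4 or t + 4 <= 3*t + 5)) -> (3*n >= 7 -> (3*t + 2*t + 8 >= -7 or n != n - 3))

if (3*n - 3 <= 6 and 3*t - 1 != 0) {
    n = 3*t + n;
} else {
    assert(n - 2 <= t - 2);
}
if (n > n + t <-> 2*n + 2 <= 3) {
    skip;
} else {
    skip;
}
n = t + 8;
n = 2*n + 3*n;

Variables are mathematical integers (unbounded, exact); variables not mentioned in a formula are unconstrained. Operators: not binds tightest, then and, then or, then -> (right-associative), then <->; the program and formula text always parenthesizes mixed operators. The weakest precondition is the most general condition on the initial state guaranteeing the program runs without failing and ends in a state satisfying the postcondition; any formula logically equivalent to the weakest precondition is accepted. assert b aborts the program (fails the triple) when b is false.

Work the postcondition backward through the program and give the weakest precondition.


Working backward. After the program, the postcondition (not (n - 2*t + 4 < -4 or t + 4 <= 3*t + 5)) -> (3*n >= 7 -> (3*t + 2*t + 8 >= -7 or n != n - 3)) must hold; in canonical form it is true.
Before n := 2*n + 3*n: true
Before n := t + 8: true
Then branch requires true; else branch requires true.
Before the if: true
Then branch requires true; else branch requires n <= t.
Before the if: (not (3*n <= 9 and 3*t != 1)) -> n <= t
Answer: WP = (not (3*n <= 9 and 3*t != 1)) -> n <= t


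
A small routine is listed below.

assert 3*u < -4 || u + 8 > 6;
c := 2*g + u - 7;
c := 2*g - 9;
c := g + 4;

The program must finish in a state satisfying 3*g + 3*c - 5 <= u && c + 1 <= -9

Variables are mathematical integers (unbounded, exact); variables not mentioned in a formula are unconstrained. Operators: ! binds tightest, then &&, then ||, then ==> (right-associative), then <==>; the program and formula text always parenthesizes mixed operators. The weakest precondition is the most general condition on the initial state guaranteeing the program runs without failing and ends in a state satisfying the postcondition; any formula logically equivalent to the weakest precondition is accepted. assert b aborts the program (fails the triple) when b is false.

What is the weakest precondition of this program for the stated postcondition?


Working backward. After the program, the postcondition 3*g + 3*c - 5 <= u && c + 1 <= -9 must hold; in canonical form it is 3*c + 3*g <= u + 5 && c <= -10.
Before c := g + 4: 6*g <= u - 7 && g <= -14
Before c := 2*g - 9: 6*g <= u - 7 && g <= -14
Before c := 2*g + u - 7: 6*g <= u - 7 && g <= -14
Before assert 3*u < -4 || u + 8 > 6: (3*u < -4 || u > -2) && 6*g <= u - 7 && g <= -14
Answer: WP = (3*u < -4 || u > -2) && 6*g <= u - 7 && g <= -14


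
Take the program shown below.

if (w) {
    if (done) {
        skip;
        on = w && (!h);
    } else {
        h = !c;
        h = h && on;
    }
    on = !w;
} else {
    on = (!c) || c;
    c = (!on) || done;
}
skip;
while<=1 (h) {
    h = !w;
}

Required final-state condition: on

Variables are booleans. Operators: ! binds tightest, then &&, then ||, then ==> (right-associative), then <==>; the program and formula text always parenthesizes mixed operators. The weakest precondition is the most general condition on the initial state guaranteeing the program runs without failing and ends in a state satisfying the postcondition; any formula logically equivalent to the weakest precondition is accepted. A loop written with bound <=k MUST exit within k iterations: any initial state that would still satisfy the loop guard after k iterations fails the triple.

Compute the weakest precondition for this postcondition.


Working backward. After the program, on must hold.
Before the loop (bound <=1), unroll the exhaustion recursion (WP_0 = exit-now case; WP_j = one more guarded iteration, up to j = 1):
  WP_0: (!h) && on
  WP_1: (h ==> (w && on)) && ((!h) ==> on)
So before the loop: (h ==> (w && on)) && ((!h) ==> on)
Before skip: (h ==> (w && on)) && ((!h) ==> on)
Then branch requires (done ==> ((!h) && ((!h) ==> (!w)))) && ((!done) ==> ((!((!c) && on)) && ((!((!c) && on)) ==> (!w)))); else branch requires h ==> w.
Before the if: (w ==> ((done ==> ((!h) && ((!h) ==> (!w)))) && ((!done) ==> ((!((!c) && on)) && ((!((!c) && on)) ==> (!w)))))) && ((!w) ==> (h ==> w))
Answer: WP = (w ==> ((done ==> ((!h) && ((!h) ==> (!w)))) && ((!done) ==> ((!((!c) && on)) && ((!((!c) && on)) ==> (!w)))))) && ((!w) ==> (h ==> w))


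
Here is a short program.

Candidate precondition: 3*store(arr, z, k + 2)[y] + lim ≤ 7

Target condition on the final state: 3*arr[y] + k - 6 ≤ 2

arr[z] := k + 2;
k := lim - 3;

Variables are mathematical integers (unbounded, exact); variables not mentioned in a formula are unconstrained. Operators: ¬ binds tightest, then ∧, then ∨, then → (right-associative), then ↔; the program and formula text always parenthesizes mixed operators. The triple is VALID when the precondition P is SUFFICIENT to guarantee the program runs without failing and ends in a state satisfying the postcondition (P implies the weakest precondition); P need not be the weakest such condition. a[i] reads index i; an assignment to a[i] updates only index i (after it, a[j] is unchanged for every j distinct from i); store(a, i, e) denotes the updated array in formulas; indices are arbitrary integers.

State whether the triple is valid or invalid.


Working backward. After the program, the postcondition 3*arr[y] + k - 6 ≤ 2 must hold; in canonical form it is 3*arr[y] + k ≤ 8.
Before k := lim - 3: 3*arr[y] + lim ≤ 11
Before arr[z] := k + 2: 3*store(arr, z, k + 2)[y] + lim ≤ 11
The weakest precondition is 3*store(arr, z, k + 2)[y] + lim ≤ 11.
Check whether 3*store(arr, z, k + 2)[y] + lim ≤ 7 implies it.
Every state satisfying the precondition satisfies the weakest precondition: the implication holds.
Answer: valid


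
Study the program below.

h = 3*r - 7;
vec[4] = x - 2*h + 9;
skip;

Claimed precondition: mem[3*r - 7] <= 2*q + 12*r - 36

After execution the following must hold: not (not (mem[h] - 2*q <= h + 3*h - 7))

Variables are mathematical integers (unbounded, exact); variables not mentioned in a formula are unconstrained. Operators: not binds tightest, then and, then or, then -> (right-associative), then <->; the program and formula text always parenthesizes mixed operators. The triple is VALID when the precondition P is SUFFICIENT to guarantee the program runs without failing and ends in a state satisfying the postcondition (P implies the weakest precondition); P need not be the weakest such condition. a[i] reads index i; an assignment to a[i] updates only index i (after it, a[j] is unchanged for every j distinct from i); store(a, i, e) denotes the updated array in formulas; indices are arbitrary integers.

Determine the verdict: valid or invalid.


Working backward. After the program, the postcondition not (not (mem[h] - 2*q <= h + 3*h - 7)) must hold; in canonical form it is mem[h] <= 4*h + 2*q - 7.
Before skip: mem[h] <= 4*h + 2*q - 7
Before vec[4] := x - 2*h + 9: mem[h] <= 4*h + 2*q - 7
Before h := 3*r - 7: mem[3*r - 7] <= 2*q + 12*r - 35
The weakest precondition is mem[3*r - 7] <= 2*q + 12*r - 35.
Check whether mem[3*r - 7] <= 2*q + 12*r - 36 implies it.
Every state satisfying the precondition satisfies the weakest precondition: the implication holds.
Answer: valid
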